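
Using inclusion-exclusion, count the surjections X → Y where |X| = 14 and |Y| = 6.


n = |X| = 14, k = |Y| = 6. Surjections via inclusion-exclusion:
S(n,k) = Σ(-1)^i × C(k,i) × (k-i)^n, i=0 to k
i=0: (-1)^0×C(6,0)×6^14 = 78364164096
i=1: (-1)^1×C(6,1)×5^14 = -36621093750
i=2: (-1)^2×C(6,2)×4^14 = 4026531840
i=3: (-1)^3×C(6,3)×3^14 = -95659380
i=4: (-1)^4×C(6,4)×2^14 = 245760
i=5: (-1)^5×C(6,5)×1^14 = -6
i=6: (-1)^6×C(6,6)×0^14 = 0
Total = 45674188560

Number of surjections = 45674188560


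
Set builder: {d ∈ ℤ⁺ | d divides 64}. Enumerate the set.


Checking each candidate:
Condition: positive divisors of 64
Result = {1, 2, 4, 8, 16, 32, 64}

{1, 2, 4, 8, 16, 32, 64}


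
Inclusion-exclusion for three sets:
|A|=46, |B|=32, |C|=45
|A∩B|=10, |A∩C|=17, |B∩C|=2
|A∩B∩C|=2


|A∪B∪C| = |A|+|B|+|C| - |A∩B|-|A∩C|-|B∩C| + |A∩B∩C|
= 46+32+45 - 10-17-2 + 2
= 123 - 29 + 2
= 96

|A ∪ B ∪ C| = 96


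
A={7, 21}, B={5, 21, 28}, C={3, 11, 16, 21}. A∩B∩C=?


A ∩ B = {21}
(A ∩ B) ∩ C = {21}

A ∩ B ∩ C = {21}


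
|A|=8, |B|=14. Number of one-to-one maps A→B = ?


An injection sends each of |A| = 8 inputs to a distinct output in B.
# injections = |B|·(|B|-1)·…·(|B|-|A|+1) = 14! / (14 - 8)!
= 14 × 13 × 12 × 11 × 10 × 9 × 8 × 7
= 121080960

Number of injections = 121080960


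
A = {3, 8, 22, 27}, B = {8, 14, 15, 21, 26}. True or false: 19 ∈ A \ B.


A = {3, 8, 22, 27}, B = {8, 14, 15, 21, 26}
A \ B = elements in A but not in B
A \ B = {3, 22, 27}
Checking if 19 ∈ A \ B
19 is not in A \ B → False

19 ∉ A \ B


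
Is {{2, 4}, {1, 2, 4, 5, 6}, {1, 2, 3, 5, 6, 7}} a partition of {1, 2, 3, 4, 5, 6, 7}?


A partition requires: (1) non-empty parts, (2) pairwise disjoint, (3) union = U
Parts: {2, 4}, {1, 2, 4, 5, 6}, {1, 2, 3, 5, 6, 7}
Union of parts: {1, 2, 3, 4, 5, 6, 7}
U = {1, 2, 3, 4, 5, 6, 7}
All non-empty? True
Pairwise disjoint? False
Covers U? True

No, not a valid partition


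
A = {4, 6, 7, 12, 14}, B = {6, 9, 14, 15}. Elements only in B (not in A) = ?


A = {4, 6, 7, 12, 14}
B = {6, 9, 14, 15}
Region: only in B (not in A)
Elements: {9, 15}

Elements only in B (not in A): {9, 15}


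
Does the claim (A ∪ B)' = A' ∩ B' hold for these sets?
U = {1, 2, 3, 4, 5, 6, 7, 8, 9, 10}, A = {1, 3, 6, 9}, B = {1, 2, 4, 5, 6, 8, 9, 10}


LHS: A ∪ B = {1, 2, 3, 4, 5, 6, 8, 9, 10}
(A ∪ B)' = U \ (A ∪ B) = {7}
A' = {2, 4, 5, 7, 8, 10}, B' = {3, 7}
Claimed RHS: A' ∩ B' = {7}
Identity is VALID: LHS = RHS = {7} ✓

Identity is valid. (A ∪ B)' = A' ∩ B' = {7}


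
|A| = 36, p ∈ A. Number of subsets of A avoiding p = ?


Subsets of A avoiding p are subsets of A \ {p}, which has 35 elements.
Count = 2^(n-1) = 2^35
= 34359738368

Number of subsets avoiding p = 34359738368


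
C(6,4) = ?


C(n,k) = n! / (k!(n-k)!)
C(6,4) = 6! / (4!2!)
= 15

C(6,4) = 15


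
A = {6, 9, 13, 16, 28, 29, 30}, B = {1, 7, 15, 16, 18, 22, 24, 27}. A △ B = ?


A △ B = (A \ B) ∪ (B \ A) = elements in exactly one of A or B
A \ B = {6, 9, 13, 28, 29, 30}
B \ A = {1, 7, 15, 18, 22, 24, 27}
A △ B = {1, 6, 7, 9, 13, 15, 18, 22, 24, 27, 28, 29, 30}

A △ B = {1, 6, 7, 9, 13, 15, 18, 22, 24, 27, 28, 29, 30}


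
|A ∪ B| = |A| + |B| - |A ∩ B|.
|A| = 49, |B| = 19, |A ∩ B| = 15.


|A ∪ B| = |A| + |B| - |A ∩ B|
= 49 + 19 - 15
= 53

|A ∪ B| = 53


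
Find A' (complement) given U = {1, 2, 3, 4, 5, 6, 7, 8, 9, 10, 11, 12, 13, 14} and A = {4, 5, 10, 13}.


Aᶜ = U \ A = elements in U but not in A
U = {1, 2, 3, 4, 5, 6, 7, 8, 9, 10, 11, 12, 13, 14}
A = {4, 5, 10, 13}
Aᶜ = {1, 2, 3, 6, 7, 8, 9, 11, 12, 14}

Aᶜ = {1, 2, 3, 6, 7, 8, 9, 11, 12, 14}


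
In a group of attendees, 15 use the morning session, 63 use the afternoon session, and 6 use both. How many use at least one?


|A ∪ B| = |A| + |B| - |A ∩ B|
= 15 + 63 - 6
= 72

|A ∪ B| = 72


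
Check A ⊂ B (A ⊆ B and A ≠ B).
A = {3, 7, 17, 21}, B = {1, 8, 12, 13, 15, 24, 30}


A ⊂ B requires: A ⊆ B AND A ≠ B.
A ⊆ B? No
A ⊄ B, so A is not a proper subset.

No, A is not a proper subset of B


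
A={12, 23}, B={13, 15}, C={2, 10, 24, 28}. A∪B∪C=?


A ∪ B = {12, 13, 15, 23}
(A ∪ B) ∪ C = {2, 10, 12, 13, 15, 23, 24, 28}

A ∪ B ∪ C = {2, 10, 12, 13, 15, 23, 24, 28}


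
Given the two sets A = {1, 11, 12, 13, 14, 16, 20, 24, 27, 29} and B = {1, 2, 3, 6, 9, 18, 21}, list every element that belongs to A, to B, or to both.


A ∪ B = all elements in A or B (or both)
A = {1, 11, 12, 13, 14, 16, 20, 24, 27, 29}
B = {1, 2, 3, 6, 9, 18, 21}
A ∪ B = {1, 2, 3, 6, 9, 11, 12, 13, 14, 16, 18, 20, 21, 24, 27, 29}

A ∪ B = {1, 2, 3, 6, 9, 11, 12, 13, 14, 16, 18, 20, 21, 24, 27, 29}


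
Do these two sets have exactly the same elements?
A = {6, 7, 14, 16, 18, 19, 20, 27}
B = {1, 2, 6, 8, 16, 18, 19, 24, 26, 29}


Two sets are equal iff they have exactly the same elements.
A = {6, 7, 14, 16, 18, 19, 20, 27}
B = {1, 2, 6, 8, 16, 18, 19, 24, 26, 29}
Differences: {1, 2, 7, 8, 14, 20, 24, 26, 27, 29}
A ≠ B

No, A ≠ B


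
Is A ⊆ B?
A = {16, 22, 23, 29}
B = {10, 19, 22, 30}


A ⊆ B means every element of A is in B.
Elements in A not in B: {16, 23, 29}
So A ⊄ B.

No, A ⊄ B


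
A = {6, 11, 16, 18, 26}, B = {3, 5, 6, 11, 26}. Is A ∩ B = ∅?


Disjoint means A ∩ B = ∅.
A ∩ B = {6, 11, 26}
A ∩ B ≠ ∅, so A and B are NOT disjoint.

No, A and B are not disjoint (A ∩ B = {6, 11, 26})


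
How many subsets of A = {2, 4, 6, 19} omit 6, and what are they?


A subset of A that omits 6 is a subset of A \ {6}, so there are 2^(n-1) = 2^3 = 8 of them.
Subsets excluding 6: ∅, {2}, {4}, {19}, {2, 4}, {2, 19}, {4, 19}, {2, 4, 19}

Subsets excluding 6 (8 total): ∅, {2}, {4}, {19}, {2, 4}, {2, 19}, {4, 19}, {2, 4, 19}


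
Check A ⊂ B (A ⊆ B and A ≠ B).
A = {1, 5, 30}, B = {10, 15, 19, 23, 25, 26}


A ⊂ B requires: A ⊆ B AND A ≠ B.
A ⊆ B? No
A ⊄ B, so A is not a proper subset.

No, A is not a proper subset of B


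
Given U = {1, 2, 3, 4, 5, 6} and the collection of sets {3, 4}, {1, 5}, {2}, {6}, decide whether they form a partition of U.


A partition requires: (1) non-empty parts, (2) pairwise disjoint, (3) union = U
Parts: {3, 4}, {1, 5}, {2}, {6}
Union of parts: {1, 2, 3, 4, 5, 6}
U = {1, 2, 3, 4, 5, 6}
All non-empty? True
Pairwise disjoint? True
Covers U? True

Yes, valid partition


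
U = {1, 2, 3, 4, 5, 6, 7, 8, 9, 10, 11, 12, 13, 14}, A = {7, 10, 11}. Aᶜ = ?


Aᶜ = U \ A = elements in U but not in A
U = {1, 2, 3, 4, 5, 6, 7, 8, 9, 10, 11, 12, 13, 14}
A = {7, 10, 11}
Aᶜ = {1, 2, 3, 4, 5, 6, 8, 9, 12, 13, 14}

Aᶜ = {1, 2, 3, 4, 5, 6, 8, 9, 12, 13, 14}


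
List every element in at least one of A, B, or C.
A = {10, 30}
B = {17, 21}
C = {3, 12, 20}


A ∪ B = {10, 17, 21, 30}
(A ∪ B) ∪ C = {3, 10, 12, 17, 20, 21, 30}

A ∪ B ∪ C = {3, 10, 12, 17, 20, 21, 30}


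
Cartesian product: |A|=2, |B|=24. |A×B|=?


|A × B| = |A| × |B|
= 2 × 24
= 48

|A × B| = 48


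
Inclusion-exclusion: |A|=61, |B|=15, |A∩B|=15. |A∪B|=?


|A ∪ B| = |A| + |B| - |A ∩ B|
= 61 + 15 - 15
= 61

|A ∪ B| = 61


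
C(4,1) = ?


C(n,k) = n! / (k!(n-k)!)
C(4,1) = 4! / (1!3!)
= 4

C(4,1) = 4


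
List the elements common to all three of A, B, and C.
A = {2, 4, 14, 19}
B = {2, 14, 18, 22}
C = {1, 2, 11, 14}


A ∩ B = {2, 14}
(A ∩ B) ∩ C = {2, 14}

A ∩ B ∩ C = {2, 14}


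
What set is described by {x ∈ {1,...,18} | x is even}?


Checking each candidate:
Condition: even numbers in {1,...,18}
Result = {2, 4, 6, 8, 10, 12, 14, 16, 18}

{2, 4, 6, 8, 10, 12, 14, 16, 18}


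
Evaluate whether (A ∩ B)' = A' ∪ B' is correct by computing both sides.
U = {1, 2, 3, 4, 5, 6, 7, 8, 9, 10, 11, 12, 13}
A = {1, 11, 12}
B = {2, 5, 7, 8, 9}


LHS: A ∩ B = ∅
(A ∩ B)' = U \ (A ∩ B) = {1, 2, 3, 4, 5, 6, 7, 8, 9, 10, 11, 12, 13}
A' = {2, 3, 4, 5, 6, 7, 8, 9, 10, 13}, B' = {1, 3, 4, 6, 10, 11, 12, 13}
Claimed RHS: A' ∪ B' = {1, 2, 3, 4, 5, 6, 7, 8, 9, 10, 11, 12, 13}
Identity is VALID: LHS = RHS = {1, 2, 3, 4, 5, 6, 7, 8, 9, 10, 11, 12, 13} ✓

Identity is valid. (A ∩ B)' = A' ∪ B' = {1, 2, 3, 4, 5, 6, 7, 8, 9, 10, 11, 12, 13}


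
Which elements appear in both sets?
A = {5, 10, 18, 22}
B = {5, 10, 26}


A ∩ B = elements in both A and B
A = {5, 10, 18, 22}
B = {5, 10, 26}
A ∩ B = {5, 10}

A ∩ B = {5, 10}


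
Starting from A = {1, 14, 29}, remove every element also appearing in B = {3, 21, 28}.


A \ B = elements in A but not in B
A = {1, 14, 29}
B = {3, 21, 28}
Remove from A any elements in B
A \ B = {1, 14, 29}

A \ B = {1, 14, 29}


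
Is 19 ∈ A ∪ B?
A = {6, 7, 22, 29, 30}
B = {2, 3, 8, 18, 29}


A = {6, 7, 22, 29, 30}, B = {2, 3, 8, 18, 29}
A ∪ B = all elements in A or B
A ∪ B = {2, 3, 6, 7, 8, 18, 22, 29, 30}
Checking if 19 ∈ A ∪ B
19 is not in A ∪ B → False

19 ∉ A ∪ B


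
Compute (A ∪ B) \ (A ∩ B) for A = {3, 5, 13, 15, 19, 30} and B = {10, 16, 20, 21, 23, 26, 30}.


A △ B = (A \ B) ∪ (B \ A) = elements in exactly one of A or B
A \ B = {3, 5, 13, 15, 19}
B \ A = {10, 16, 20, 21, 23, 26}
A △ B = {3, 5, 10, 13, 15, 16, 19, 20, 21, 23, 26}

A △ B = {3, 5, 10, 13, 15, 16, 19, 20, 21, 23, 26}


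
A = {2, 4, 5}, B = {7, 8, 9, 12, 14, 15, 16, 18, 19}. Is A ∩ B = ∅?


Disjoint means A ∩ B = ∅.
A ∩ B = ∅
A ∩ B = ∅, so A and B are disjoint.

Yes, A and B are disjoint


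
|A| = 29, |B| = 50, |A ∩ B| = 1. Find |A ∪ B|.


|A ∪ B| = |A| + |B| - |A ∩ B|
= 29 + 50 - 1
= 78

|A ∪ B| = 78


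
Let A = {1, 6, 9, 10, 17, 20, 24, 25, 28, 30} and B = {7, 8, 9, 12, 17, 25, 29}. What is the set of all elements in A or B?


A ∪ B = all elements in A or B (or both)
A = {1, 6, 9, 10, 17, 20, 24, 25, 28, 30}
B = {7, 8, 9, 12, 17, 25, 29}
A ∪ B = {1, 6, 7, 8, 9, 10, 12, 17, 20, 24, 25, 28, 29, 30}

A ∪ B = {1, 6, 7, 8, 9, 10, 12, 17, 20, 24, 25, 28, 29, 30}


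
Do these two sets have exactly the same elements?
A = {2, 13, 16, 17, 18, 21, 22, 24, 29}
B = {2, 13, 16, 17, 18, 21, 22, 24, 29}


Two sets are equal iff they have exactly the same elements.
A = {2, 13, 16, 17, 18, 21, 22, 24, 29}
B = {2, 13, 16, 17, 18, 21, 22, 24, 29}
Same elements → A = B

Yes, A = B


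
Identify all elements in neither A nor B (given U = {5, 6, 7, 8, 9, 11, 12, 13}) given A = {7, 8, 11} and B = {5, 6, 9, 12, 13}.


A = {7, 8, 11}
B = {5, 6, 9, 12, 13}
Region: in neither A nor B (given U = {5, 6, 7, 8, 9, 11, 12, 13})
Elements: ∅

Elements in neither A nor B (given U = {5, 6, 7, 8, 9, 11, 12, 13}): ∅


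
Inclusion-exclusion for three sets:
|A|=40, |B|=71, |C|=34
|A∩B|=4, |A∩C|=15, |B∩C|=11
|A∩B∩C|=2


|A∪B∪C| = |A|+|B|+|C| - |A∩B|-|A∩C|-|B∩C| + |A∩B∩C|
= 40+71+34 - 4-15-11 + 2
= 145 - 30 + 2
= 117

|A ∪ B ∪ C| = 117


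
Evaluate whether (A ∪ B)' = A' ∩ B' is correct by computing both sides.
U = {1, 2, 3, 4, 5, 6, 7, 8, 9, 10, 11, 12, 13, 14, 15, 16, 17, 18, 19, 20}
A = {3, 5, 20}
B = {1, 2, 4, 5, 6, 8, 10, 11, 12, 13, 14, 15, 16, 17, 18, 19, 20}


LHS: A ∪ B = {1, 2, 3, 4, 5, 6, 8, 10, 11, 12, 13, 14, 15, 16, 17, 18, 19, 20}
(A ∪ B)' = U \ (A ∪ B) = {7, 9}
A' = {1, 2, 4, 6, 7, 8, 9, 10, 11, 12, 13, 14, 15, 16, 17, 18, 19}, B' = {3, 7, 9}
Claimed RHS: A' ∩ B' = {7, 9}
Identity is VALID: LHS = RHS = {7, 9} ✓

Identity is valid. (A ∪ B)' = A' ∩ B' = {7, 9}


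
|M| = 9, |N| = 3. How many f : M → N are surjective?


n = |M| = 9, k = |N| = 3. Surjections via inclusion-exclusion:
S(n,k) = Σ(-1)^i × C(k,i) × (k-i)^n, i=0 to k
i=0: (-1)^0×C(3,0)×3^9 = 19683
i=1: (-1)^1×C(3,1)×2^9 = -1536
i=2: (-1)^2×C(3,2)×1^9 = 3
i=3: (-1)^3×C(3,3)×0^9 = 0
Total = 18150

Number of surjections = 18150


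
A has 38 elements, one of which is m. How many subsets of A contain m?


Subsets of A containing m correspond to subsets of A \ {m}, which has 37 elements.
Count = 2^(n-1) = 2^37
= 137438953472

Number of subsets containing m = 137438953472


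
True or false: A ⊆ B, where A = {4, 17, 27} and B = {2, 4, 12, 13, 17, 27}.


A ⊆ B means every element of A is in B.
All elements of A are in B.
So A ⊆ B.

Yes, A ⊆ B


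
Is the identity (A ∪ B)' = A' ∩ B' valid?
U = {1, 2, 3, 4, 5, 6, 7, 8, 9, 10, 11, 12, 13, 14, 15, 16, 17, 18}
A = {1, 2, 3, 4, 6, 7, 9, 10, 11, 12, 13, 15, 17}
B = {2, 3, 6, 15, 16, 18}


LHS: A ∪ B = {1, 2, 3, 4, 6, 7, 9, 10, 11, 12, 13, 15, 16, 17, 18}
(A ∪ B)' = U \ (A ∪ B) = {5, 8, 14}
A' = {5, 8, 14, 16, 18}, B' = {1, 4, 5, 7, 8, 9, 10, 11, 12, 13, 14, 17}
Claimed RHS: A' ∩ B' = {5, 8, 14}
Identity is VALID: LHS = RHS = {5, 8, 14} ✓

Identity is valid. (A ∪ B)' = A' ∩ B' = {5, 8, 14}


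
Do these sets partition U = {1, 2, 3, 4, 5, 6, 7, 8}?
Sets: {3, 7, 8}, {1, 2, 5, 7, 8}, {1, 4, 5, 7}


A partition requires: (1) non-empty parts, (2) pairwise disjoint, (3) union = U
Parts: {3, 7, 8}, {1, 2, 5, 7, 8}, {1, 4, 5, 7}
Union of parts: {1, 2, 3, 4, 5, 7, 8}
U = {1, 2, 3, 4, 5, 6, 7, 8}
All non-empty? True
Pairwise disjoint? False
Covers U? False

No, not a valid partition


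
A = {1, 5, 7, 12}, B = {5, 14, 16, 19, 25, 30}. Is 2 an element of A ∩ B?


A = {1, 5, 7, 12}, B = {5, 14, 16, 19, 25, 30}
A ∩ B = elements in both A and B
A ∩ B = {5}
Checking if 2 ∈ A ∩ B
2 is not in A ∩ B → False

2 ∉ A ∩ B


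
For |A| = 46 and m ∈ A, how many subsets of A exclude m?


Subsets of A avoiding m are subsets of A \ {m}, which has 45 elements.
Count = 2^(n-1) = 2^45
= 35184372088832

Number of subsets avoiding m = 35184372088832


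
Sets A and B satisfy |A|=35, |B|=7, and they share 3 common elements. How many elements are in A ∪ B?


|A ∪ B| = |A| + |B| - |A ∩ B|
= 35 + 7 - 3
= 39

|A ∪ B| = 39


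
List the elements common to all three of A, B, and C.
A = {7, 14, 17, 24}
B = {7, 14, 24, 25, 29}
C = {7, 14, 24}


A ∩ B = {7, 14, 24}
(A ∩ B) ∩ C = {7, 14, 24}

A ∩ B ∩ C = {7, 14, 24}


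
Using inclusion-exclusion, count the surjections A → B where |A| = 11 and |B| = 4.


n = |A| = 11, k = |B| = 4. Surjections via inclusion-exclusion:
S(n,k) = Σ(-1)^i × C(k,i) × (k-i)^n, i=0 to k
i=0: (-1)^0×C(4,0)×4^11 = 4194304
i=1: (-1)^1×C(4,1)×3^11 = -708588
i=2: (-1)^2×C(4,2)×2^11 = 12288
i=3: (-1)^3×C(4,3)×1^11 = -4
i=4: (-1)^4×C(4,4)×0^11 = 0
Total = 3498000

Number of surjections = 3498000


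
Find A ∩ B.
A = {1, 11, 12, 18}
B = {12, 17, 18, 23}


A ∩ B = elements in both A and B
A = {1, 11, 12, 18}
B = {12, 17, 18, 23}
A ∩ B = {12, 18}

A ∩ B = {12, 18}


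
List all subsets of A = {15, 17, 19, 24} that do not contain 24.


A subset of A that omits 24 is a subset of A \ {24}, so there are 2^(n-1) = 2^3 = 8 of them.
Subsets excluding 24: ∅, {15}, {17}, {19}, {15, 17}, {15, 19}, {17, 19}, {15, 17, 19}

Subsets excluding 24 (8 total): ∅, {15}, {17}, {19}, {15, 17}, {15, 19}, {17, 19}, {15, 17, 19}


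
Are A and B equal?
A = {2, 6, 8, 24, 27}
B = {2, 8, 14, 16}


Two sets are equal iff they have exactly the same elements.
A = {2, 6, 8, 24, 27}
B = {2, 8, 14, 16}
Differences: {6, 14, 16, 24, 27}
A ≠ B

No, A ≠ B


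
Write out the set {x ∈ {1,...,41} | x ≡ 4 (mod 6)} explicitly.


Checking each candidate:
Condition: x in {1,...,41} with x ≡ 4 (mod 6)
Result = {4, 10, 16, 22, 28, 34, 40}

{4, 10, 16, 22, 28, 34, 40}


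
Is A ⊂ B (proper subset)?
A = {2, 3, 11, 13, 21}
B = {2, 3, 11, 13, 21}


A ⊂ B requires: A ⊆ B AND A ≠ B.
A ⊆ B? Yes
A = B? Yes
A = B, so A is not a PROPER subset.

No, A is not a proper subset of B


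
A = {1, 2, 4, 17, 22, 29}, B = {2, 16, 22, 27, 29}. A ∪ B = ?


A ∪ B = all elements in A or B (or both)
A = {1, 2, 4, 17, 22, 29}
B = {2, 16, 22, 27, 29}
A ∪ B = {1, 2, 4, 16, 17, 22, 27, 29}

A ∪ B = {1, 2, 4, 16, 17, 22, 27, 29}


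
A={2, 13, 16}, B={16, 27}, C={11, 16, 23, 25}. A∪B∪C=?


A ∪ B = {2, 13, 16, 27}
(A ∪ B) ∪ C = {2, 11, 13, 16, 23, 25, 27}

A ∪ B ∪ C = {2, 11, 13, 16, 23, 25, 27}


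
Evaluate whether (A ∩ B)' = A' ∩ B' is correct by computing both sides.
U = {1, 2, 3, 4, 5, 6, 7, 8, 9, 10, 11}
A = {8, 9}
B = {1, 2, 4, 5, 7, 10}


LHS: A ∩ B = ∅
(A ∩ B)' = U \ (A ∩ B) = {1, 2, 3, 4, 5, 6, 7, 8, 9, 10, 11}
A' = {1, 2, 3, 4, 5, 6, 7, 10, 11}, B' = {3, 6, 8, 9, 11}
Claimed RHS: A' ∩ B' = {3, 6, 11}
Identity is INVALID: LHS = {1, 2, 3, 4, 5, 6, 7, 8, 9, 10, 11} but the RHS claimed here equals {3, 6, 11}. The correct form is (A ∩ B)' = A' ∪ B'.

Identity is invalid: (A ∩ B)' = {1, 2, 3, 4, 5, 6, 7, 8, 9, 10, 11} but A' ∩ B' = {3, 6, 11}. The correct De Morgan law is (A ∩ B)' = A' ∪ B'.


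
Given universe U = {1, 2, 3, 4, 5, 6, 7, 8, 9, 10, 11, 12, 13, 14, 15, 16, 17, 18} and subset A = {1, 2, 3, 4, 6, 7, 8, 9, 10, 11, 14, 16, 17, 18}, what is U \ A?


Aᶜ = U \ A = elements in U but not in A
U = {1, 2, 3, 4, 5, 6, 7, 8, 9, 10, 11, 12, 13, 14, 15, 16, 17, 18}
A = {1, 2, 3, 4, 6, 7, 8, 9, 10, 11, 14, 16, 17, 18}
Aᶜ = {5, 12, 13, 15}

Aᶜ = {5, 12, 13, 15}


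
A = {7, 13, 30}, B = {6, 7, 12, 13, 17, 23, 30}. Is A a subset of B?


A ⊆ B means every element of A is in B.
All elements of A are in B.
So A ⊆ B.

Yes, A ⊆ B


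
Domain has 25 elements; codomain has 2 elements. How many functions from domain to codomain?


Each of |A| = 25 inputs maps to any of |B| = 2 outputs.
# functions = |B|^|A| = 2^25
= 33554432

Number of functions = 33554432


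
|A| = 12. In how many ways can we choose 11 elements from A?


C(n,k) = n! / (k!(n-k)!)
C(12,11) = 12! / (11!1!)
= 12

C(12,11) = 12


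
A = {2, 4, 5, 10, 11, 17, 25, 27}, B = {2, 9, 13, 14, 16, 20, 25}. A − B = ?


A \ B = elements in A but not in B
A = {2, 4, 5, 10, 11, 17, 25, 27}
B = {2, 9, 13, 14, 16, 20, 25}
Remove from A any elements in B
A \ B = {4, 5, 10, 11, 17, 27}

A \ B = {4, 5, 10, 11, 17, 27}


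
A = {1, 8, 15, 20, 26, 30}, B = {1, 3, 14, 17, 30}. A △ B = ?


A △ B = (A \ B) ∪ (B \ A) = elements in exactly one of A or B
A \ B = {8, 15, 20, 26}
B \ A = {3, 14, 17}
A △ B = {3, 8, 14, 15, 17, 20, 26}

A △ B = {3, 8, 14, 15, 17, 20, 26}


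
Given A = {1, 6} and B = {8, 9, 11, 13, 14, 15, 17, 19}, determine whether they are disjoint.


Disjoint means A ∩ B = ∅.
A ∩ B = ∅
A ∩ B = ∅, so A and B are disjoint.

Yes, A and B are disjoint


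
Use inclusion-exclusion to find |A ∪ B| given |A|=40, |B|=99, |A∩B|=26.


|A ∪ B| = |A| + |B| - |A ∩ B|
= 40 + 99 - 26
= 113

|A ∪ B| = 113


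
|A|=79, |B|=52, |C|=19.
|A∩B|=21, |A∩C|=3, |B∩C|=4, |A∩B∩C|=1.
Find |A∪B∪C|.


|A∪B∪C| = |A|+|B|+|C| - |A∩B|-|A∩C|-|B∩C| + |A∩B∩C|
= 79+52+19 - 21-3-4 + 1
= 150 - 28 + 1
= 123

|A ∪ B ∪ C| = 123


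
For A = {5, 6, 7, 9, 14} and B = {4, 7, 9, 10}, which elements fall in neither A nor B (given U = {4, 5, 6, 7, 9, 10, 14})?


A = {5, 6, 7, 9, 14}
B = {4, 7, 9, 10}
Region: in neither A nor B (given U = {4, 5, 6, 7, 9, 10, 14})
Elements: ∅

Elements in neither A nor B (given U = {4, 5, 6, 7, 9, 10, 14}): ∅


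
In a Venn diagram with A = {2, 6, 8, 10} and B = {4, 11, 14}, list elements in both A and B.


A = {2, 6, 8, 10}
B = {4, 11, 14}
Region: in both A and B
Elements: ∅

Elements in both A and B: ∅


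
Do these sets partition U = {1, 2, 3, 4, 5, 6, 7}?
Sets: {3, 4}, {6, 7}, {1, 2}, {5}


A partition requires: (1) non-empty parts, (2) pairwise disjoint, (3) union = U
Parts: {3, 4}, {6, 7}, {1, 2}, {5}
Union of parts: {1, 2, 3, 4, 5, 6, 7}
U = {1, 2, 3, 4, 5, 6, 7}
All non-empty? True
Pairwise disjoint? True
Covers U? True

Yes, valid partition


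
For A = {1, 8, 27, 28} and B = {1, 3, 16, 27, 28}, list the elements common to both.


A ∩ B = elements in both A and B
A = {1, 8, 27, 28}
B = {1, 3, 16, 27, 28}
A ∩ B = {1, 27, 28}

A ∩ B = {1, 27, 28}


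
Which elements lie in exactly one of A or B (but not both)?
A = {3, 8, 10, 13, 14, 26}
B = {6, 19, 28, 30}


A △ B = (A \ B) ∪ (B \ A) = elements in exactly one of A or B
A \ B = {3, 8, 10, 13, 14, 26}
B \ A = {6, 19, 28, 30}
A △ B = {3, 6, 8, 10, 13, 14, 19, 26, 28, 30}

A △ B = {3, 6, 8, 10, 13, 14, 19, 26, 28, 30}


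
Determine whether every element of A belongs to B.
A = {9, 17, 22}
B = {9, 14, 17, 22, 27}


A ⊆ B means every element of A is in B.
All elements of A are in B.
So A ⊆ B.

Yes, A ⊆ B


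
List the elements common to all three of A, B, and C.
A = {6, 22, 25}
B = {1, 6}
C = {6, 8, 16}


A ∩ B = {6}
(A ∩ B) ∩ C = {6}

A ∩ B ∩ C = {6}


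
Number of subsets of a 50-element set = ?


Number of subsets = 2^n
= 2^50
= 1125899906842624

|P(A)| = 1125899906842624


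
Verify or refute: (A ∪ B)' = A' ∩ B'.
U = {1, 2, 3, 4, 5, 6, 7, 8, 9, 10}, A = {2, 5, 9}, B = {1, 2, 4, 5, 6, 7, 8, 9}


LHS: A ∪ B = {1, 2, 4, 5, 6, 7, 8, 9}
(A ∪ B)' = U \ (A ∪ B) = {3, 10}
A' = {1, 3, 4, 6, 7, 8, 10}, B' = {3, 10}
Claimed RHS: A' ∩ B' = {3, 10}
Identity is VALID: LHS = RHS = {3, 10} ✓

Identity is valid. (A ∪ B)' = A' ∩ B' = {3, 10}


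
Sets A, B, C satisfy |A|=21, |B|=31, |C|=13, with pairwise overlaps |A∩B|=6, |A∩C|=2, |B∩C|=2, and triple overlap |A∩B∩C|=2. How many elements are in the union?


|A∪B∪C| = |A|+|B|+|C| - |A∩B|-|A∩C|-|B∩C| + |A∩B∩C|
= 21+31+13 - 6-2-2 + 2
= 65 - 10 + 2
= 57

|A ∪ B ∪ C| = 57


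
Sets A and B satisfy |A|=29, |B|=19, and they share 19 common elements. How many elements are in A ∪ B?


|A ∪ B| = |A| + |B| - |A ∩ B|
= 29 + 19 - 19
= 29

|A ∪ B| = 29


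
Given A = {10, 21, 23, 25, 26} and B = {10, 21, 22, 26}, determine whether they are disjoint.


Disjoint means A ∩ B = ∅.
A ∩ B = {10, 21, 26}
A ∩ B ≠ ∅, so A and B are NOT disjoint.

No, A and B are not disjoint (A ∩ B = {10, 21, 26})


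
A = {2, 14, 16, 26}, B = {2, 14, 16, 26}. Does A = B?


Two sets are equal iff they have exactly the same elements.
A = {2, 14, 16, 26}
B = {2, 14, 16, 26}
Same elements → A = B

Yes, A = B


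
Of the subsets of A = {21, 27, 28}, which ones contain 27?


A subset of A contains 27 iff the remaining 2 elements form any subset of A \ {27}.
Count: 2^(n-1) = 2^2 = 4
Subsets containing 27: {27}, {21, 27}, {27, 28}, {21, 27, 28}

Subsets containing 27 (4 total): {27}, {21, 27}, {27, 28}, {21, 27, 28}


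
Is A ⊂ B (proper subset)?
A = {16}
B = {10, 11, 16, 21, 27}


A ⊂ B requires: A ⊆ B AND A ≠ B.
A ⊆ B? Yes
A = B? No
A ⊂ B: Yes (A is a proper subset of B)

Yes, A ⊂ B


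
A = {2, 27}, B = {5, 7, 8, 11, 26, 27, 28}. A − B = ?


A \ B = elements in A but not in B
A = {2, 27}
B = {5, 7, 8, 11, 26, 27, 28}
Remove from A any elements in B
A \ B = {2}

A \ B = {2}


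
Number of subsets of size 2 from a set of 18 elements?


C(n,k) = n! / (k!(n-k)!)
C(18,2) = 18! / (2!16!)
= 153

C(18,2) = 153


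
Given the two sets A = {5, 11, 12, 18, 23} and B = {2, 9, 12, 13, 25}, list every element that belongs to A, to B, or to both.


A ∪ B = all elements in A or B (or both)
A = {5, 11, 12, 18, 23}
B = {2, 9, 12, 13, 25}
A ∪ B = {2, 5, 9, 11, 12, 13, 18, 23, 25}

A ∪ B = {2, 5, 9, 11, 12, 13, 18, 23, 25}


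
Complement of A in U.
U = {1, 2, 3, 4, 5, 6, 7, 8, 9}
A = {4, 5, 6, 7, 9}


Aᶜ = U \ A = elements in U but not in A
U = {1, 2, 3, 4, 5, 6, 7, 8, 9}
A = {4, 5, 6, 7, 9}
Aᶜ = {1, 2, 3, 8}

Aᶜ = {1, 2, 3, 8}


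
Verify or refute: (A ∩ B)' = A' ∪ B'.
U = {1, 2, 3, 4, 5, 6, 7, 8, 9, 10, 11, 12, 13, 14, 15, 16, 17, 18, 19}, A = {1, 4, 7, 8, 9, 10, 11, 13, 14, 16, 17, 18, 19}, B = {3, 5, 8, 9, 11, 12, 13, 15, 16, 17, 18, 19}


LHS: A ∩ B = {8, 9, 11, 13, 16, 17, 18, 19}
(A ∩ B)' = U \ (A ∩ B) = {1, 2, 3, 4, 5, 6, 7, 10, 12, 14, 15}
A' = {2, 3, 5, 6, 12, 15}, B' = {1, 2, 4, 6, 7, 10, 14}
Claimed RHS: A' ∪ B' = {1, 2, 3, 4, 5, 6, 7, 10, 12, 14, 15}
Identity is VALID: LHS = RHS = {1, 2, 3, 4, 5, 6, 7, 10, 12, 14, 15} ✓

Identity is valid. (A ∩ B)' = A' ∪ B' = {1, 2, 3, 4, 5, 6, 7, 10, 12, 14, 15}


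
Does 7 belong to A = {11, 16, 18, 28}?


A = {11, 16, 18, 28}
Checking if 7 is in A
7 is not in A → False

7 ∉ A


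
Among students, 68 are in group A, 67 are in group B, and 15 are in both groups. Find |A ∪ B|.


|A ∪ B| = |A| + |B| - |A ∩ B|
= 68 + 67 - 15
= 120

|A ∪ B| = 120


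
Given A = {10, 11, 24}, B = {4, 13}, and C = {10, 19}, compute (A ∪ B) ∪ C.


A ∪ B = {4, 10, 11, 13, 24}
(A ∪ B) ∪ C = {4, 10, 11, 13, 19, 24}

A ∪ B ∪ C = {4, 10, 11, 13, 19, 24}


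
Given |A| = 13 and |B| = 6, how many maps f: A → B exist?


Each of |A| = 13 inputs maps to any of |B| = 6 outputs.
# functions = |B|^|A| = 6^13
= 13060694016

Number of functions = 13060694016


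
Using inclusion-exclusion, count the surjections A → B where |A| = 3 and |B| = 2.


n = |A| = 3, k = |B| = 2. Surjections via inclusion-exclusion:
S(n,k) = Σ(-1)^i × C(k,i) × (k-i)^n, i=0 to k
i=0: (-1)^0×C(2,0)×2^3 = 8
i=1: (-1)^1×C(2,1)×1^3 = -2
i=2: (-1)^2×C(2,2)×0^3 = 0
Total = 6

Number of surjections = 6


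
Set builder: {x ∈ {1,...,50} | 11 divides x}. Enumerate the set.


Checking each candidate:
Condition: multiples of 11 in {1,...,50}
Result = {11, 22, 33, 44}

{11, 22, 33, 44}


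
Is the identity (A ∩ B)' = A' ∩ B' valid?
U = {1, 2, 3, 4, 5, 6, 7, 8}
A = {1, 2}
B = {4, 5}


LHS: A ∩ B = ∅
(A ∩ B)' = U \ (A ∩ B) = {1, 2, 3, 4, 5, 6, 7, 8}
A' = {3, 4, 5, 6, 7, 8}, B' = {1, 2, 3, 6, 7, 8}
Claimed RHS: A' ∩ B' = {3, 6, 7, 8}
Identity is INVALID: LHS = {1, 2, 3, 4, 5, 6, 7, 8} but the RHS claimed here equals {3, 6, 7, 8}. The correct form is (A ∩ B)' = A' ∪ B'.

Identity is invalid: (A ∩ B)' = {1, 2, 3, 4, 5, 6, 7, 8} but A' ∩ B' = {3, 6, 7, 8}. The correct De Morgan law is (A ∩ B)' = A' ∪ B'.


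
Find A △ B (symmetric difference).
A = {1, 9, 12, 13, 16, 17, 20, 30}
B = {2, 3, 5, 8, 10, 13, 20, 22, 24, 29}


A △ B = (A \ B) ∪ (B \ A) = elements in exactly one of A or B
A \ B = {1, 9, 12, 16, 17, 30}
B \ A = {2, 3, 5, 8, 10, 22, 24, 29}
A △ B = {1, 2, 3, 5, 8, 9, 10, 12, 16, 17, 22, 24, 29, 30}

A △ B = {1, 2, 3, 5, 8, 9, 10, 12, 16, 17, 22, 24, 29, 30}


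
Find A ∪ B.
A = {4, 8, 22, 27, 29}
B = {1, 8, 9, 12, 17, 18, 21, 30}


A ∪ B = all elements in A or B (or both)
A = {4, 8, 22, 27, 29}
B = {1, 8, 9, 12, 17, 18, 21, 30}
A ∪ B = {1, 4, 8, 9, 12, 17, 18, 21, 22, 27, 29, 30}

A ∪ B = {1, 4, 8, 9, 12, 17, 18, 21, 22, 27, 29, 30}


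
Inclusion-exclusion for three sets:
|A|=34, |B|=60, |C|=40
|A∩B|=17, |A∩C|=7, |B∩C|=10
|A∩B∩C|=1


|A∪B∪C| = |A|+|B|+|C| - |A∩B|-|A∩C|-|B∩C| + |A∩B∩C|
= 34+60+40 - 17-7-10 + 1
= 134 - 34 + 1
= 101

|A ∪ B ∪ C| = 101


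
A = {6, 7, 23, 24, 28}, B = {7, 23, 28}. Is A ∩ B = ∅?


Disjoint means A ∩ B = ∅.
A ∩ B = {7, 23, 28}
A ∩ B ≠ ∅, so A and B are NOT disjoint.

No, A and B are not disjoint (A ∩ B = {7, 23, 28})


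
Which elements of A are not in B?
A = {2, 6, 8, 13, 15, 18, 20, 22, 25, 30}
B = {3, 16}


A \ B = elements in A but not in B
A = {2, 6, 8, 13, 15, 18, 20, 22, 25, 30}
B = {3, 16}
Remove from A any elements in B
A \ B = {2, 6, 8, 13, 15, 18, 20, 22, 25, 30}

A \ B = {2, 6, 8, 13, 15, 18, 20, 22, 25, 30}


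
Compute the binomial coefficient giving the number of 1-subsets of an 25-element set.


C(n,k) = n! / (k!(n-k)!)
C(25,1) = 25! / (1!24!)
= 25

C(25,1) = 25


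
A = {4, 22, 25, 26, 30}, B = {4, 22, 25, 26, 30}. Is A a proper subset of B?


A ⊂ B requires: A ⊆ B AND A ≠ B.
A ⊆ B? Yes
A = B? Yes
A = B, so A is not a PROPER subset.

No, A is not a proper subset of B


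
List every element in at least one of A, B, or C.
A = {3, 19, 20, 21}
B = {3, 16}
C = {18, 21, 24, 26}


A ∪ B = {3, 16, 19, 20, 21}
(A ∪ B) ∪ C = {3, 16, 18, 19, 20, 21, 24, 26}

A ∪ B ∪ C = {3, 16, 18, 19, 20, 21, 24, 26}


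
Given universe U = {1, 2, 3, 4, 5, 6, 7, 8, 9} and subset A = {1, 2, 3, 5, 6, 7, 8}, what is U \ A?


Aᶜ = U \ A = elements in U but not in A
U = {1, 2, 3, 4, 5, 6, 7, 8, 9}
A = {1, 2, 3, 5, 6, 7, 8}
Aᶜ = {4, 9}

Aᶜ = {4, 9}


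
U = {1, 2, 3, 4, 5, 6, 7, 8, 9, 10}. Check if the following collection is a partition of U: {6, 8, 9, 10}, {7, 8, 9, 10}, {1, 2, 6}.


A partition requires: (1) non-empty parts, (2) pairwise disjoint, (3) union = U
Parts: {6, 8, 9, 10}, {7, 8, 9, 10}, {1, 2, 6}
Union of parts: {1, 2, 6, 7, 8, 9, 10}
U = {1, 2, 3, 4, 5, 6, 7, 8, 9, 10}
All non-empty? True
Pairwise disjoint? False
Covers U? False

No, not a valid partition


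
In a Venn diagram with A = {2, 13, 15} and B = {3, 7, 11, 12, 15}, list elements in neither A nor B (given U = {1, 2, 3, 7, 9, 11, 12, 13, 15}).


A = {2, 13, 15}
B = {3, 7, 11, 12, 15}
Region: in neither A nor B (given U = {1, 2, 3, 7, 9, 11, 12, 13, 15})
Elements: {1, 9}

Elements in neither A nor B (given U = {1, 2, 3, 7, 9, 11, 12, 13, 15}): {1, 9}


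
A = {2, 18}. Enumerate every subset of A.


|A| = 2, so |P(A)| = 2^2 = 4
Enumerate subsets by cardinality (0 to 2):
∅, {2}, {18}, {2, 18}

P(A) has 4 subsets: ∅, {2}, {18}, {2, 18}


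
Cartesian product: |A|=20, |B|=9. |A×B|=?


|A × B| = |A| × |B|
= 20 × 9
= 180

|A × B| = 180


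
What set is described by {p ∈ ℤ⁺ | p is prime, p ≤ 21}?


Checking each candidate:
Condition: primes ≤ 21
Result = {2, 3, 5, 7, 11, 13, 17, 19}

{2, 3, 5, 7, 11, 13, 17, 19}


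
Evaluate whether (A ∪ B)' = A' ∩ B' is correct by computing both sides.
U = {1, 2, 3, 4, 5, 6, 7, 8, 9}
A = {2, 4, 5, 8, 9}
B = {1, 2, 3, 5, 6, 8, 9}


LHS: A ∪ B = {1, 2, 3, 4, 5, 6, 8, 9}
(A ∪ B)' = U \ (A ∪ B) = {7}
A' = {1, 3, 6, 7}, B' = {4, 7}
Claimed RHS: A' ∩ B' = {7}
Identity is VALID: LHS = RHS = {7} ✓

Identity is valid. (A ∪ B)' = A' ∩ B' = {7}


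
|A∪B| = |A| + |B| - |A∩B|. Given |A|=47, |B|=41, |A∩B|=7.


|A ∪ B| = |A| + |B| - |A ∩ B|
= 47 + 41 - 7
= 81

|A ∪ B| = 81


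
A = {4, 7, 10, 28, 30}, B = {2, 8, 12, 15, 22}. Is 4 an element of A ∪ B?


A = {4, 7, 10, 28, 30}, B = {2, 8, 12, 15, 22}
A ∪ B = all elements in A or B
A ∪ B = {2, 4, 7, 8, 10, 12, 15, 22, 28, 30}
Checking if 4 ∈ A ∪ B
4 is in A ∪ B → True

4 ∈ A ∪ B


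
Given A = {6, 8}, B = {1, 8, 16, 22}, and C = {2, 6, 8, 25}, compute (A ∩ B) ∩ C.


A ∩ B = {8}
(A ∩ B) ∩ C = {8}

A ∩ B ∩ C = {8}


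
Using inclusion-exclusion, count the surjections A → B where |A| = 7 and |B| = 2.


n = |A| = 7, k = |B| = 2. Surjections via inclusion-exclusion:
S(n,k) = Σ(-1)^i × C(k,i) × (k-i)^n, i=0 to k
i=0: (-1)^0×C(2,0)×2^7 = 128
i=1: (-1)^1×C(2,1)×1^7 = -2
i=2: (-1)^2×C(2,2)×0^7 = 0
Total = 126

Number of surjections = 126


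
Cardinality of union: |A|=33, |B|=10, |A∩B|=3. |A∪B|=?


|A ∪ B| = |A| + |B| - |A ∩ B|
= 33 + 10 - 3
= 40

|A ∪ B| = 40


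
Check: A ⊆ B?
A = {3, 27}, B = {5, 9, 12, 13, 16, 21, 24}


A ⊆ B means every element of A is in B.
Elements in A not in B: {3, 27}
So A ⊄ B.

No, A ⊄ B


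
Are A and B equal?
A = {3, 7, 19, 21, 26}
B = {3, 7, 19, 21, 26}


Two sets are equal iff they have exactly the same elements.
A = {3, 7, 19, 21, 26}
B = {3, 7, 19, 21, 26}
Same elements → A = B

Yes, A = B


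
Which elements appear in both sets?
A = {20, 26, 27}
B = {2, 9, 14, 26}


A ∩ B = elements in both A and B
A = {20, 26, 27}
B = {2, 9, 14, 26}
A ∩ B = {26}

A ∩ B = {26}


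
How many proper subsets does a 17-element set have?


Total subsets = 2^n = 2^17 = 131072
Proper subsets exclude the set itself: 2^n - 1
= 131072 - 1
= 131071

Number of proper subsets = 131071


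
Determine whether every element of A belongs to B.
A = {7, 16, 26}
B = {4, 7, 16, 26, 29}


A ⊆ B means every element of A is in B.
All elements of A are in B.
So A ⊆ B.

Yes, A ⊆ B


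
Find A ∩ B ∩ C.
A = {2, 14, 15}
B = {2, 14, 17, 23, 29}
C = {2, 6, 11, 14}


A ∩ B = {2, 14}
(A ∩ B) ∩ C = {2, 14}

A ∩ B ∩ C = {2, 14}


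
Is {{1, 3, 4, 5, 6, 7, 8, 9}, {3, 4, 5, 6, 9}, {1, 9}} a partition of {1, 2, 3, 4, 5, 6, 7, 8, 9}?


A partition requires: (1) non-empty parts, (2) pairwise disjoint, (3) union = U
Parts: {1, 3, 4, 5, 6, 7, 8, 9}, {3, 4, 5, 6, 9}, {1, 9}
Union of parts: {1, 3, 4, 5, 6, 7, 8, 9}
U = {1, 2, 3, 4, 5, 6, 7, 8, 9}
All non-empty? True
Pairwise disjoint? False
Covers U? False

No, not a valid partition


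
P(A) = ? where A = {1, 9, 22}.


|A| = 3, so |P(A)| = 2^3 = 8
Enumerate subsets by cardinality (0 to 3):
∅, {1}, {9}, {22}, {1, 9}, {1, 22}, {9, 22}, {1, 9, 22}

P(A) has 8 subsets: ∅, {1}, {9}, {22}, {1, 9}, {1, 22}, {9, 22}, {1, 9, 22}


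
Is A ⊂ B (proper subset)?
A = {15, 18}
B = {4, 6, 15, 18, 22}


A ⊂ B requires: A ⊆ B AND A ≠ B.
A ⊆ B? Yes
A = B? No
A ⊂ B: Yes (A is a proper subset of B)

Yes, A ⊂ B


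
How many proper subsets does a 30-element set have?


Total subsets = 2^n = 2^30 = 1073741824
Proper subsets exclude the set itself: 2^n - 1
= 1073741824 - 1
= 1073741823

Number of proper subsets = 1073741823


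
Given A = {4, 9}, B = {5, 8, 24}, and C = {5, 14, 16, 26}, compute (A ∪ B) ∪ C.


A ∪ B = {4, 5, 8, 9, 24}
(A ∪ B) ∪ C = {4, 5, 8, 9, 14, 16, 24, 26}

A ∪ B ∪ C = {4, 5, 8, 9, 14, 16, 24, 26}


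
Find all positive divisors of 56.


Checking each candidate:
Condition: positive divisors of 56
Result = {1, 2, 4, 7, 8, 14, 28, 56}

{1, 2, 4, 7, 8, 14, 28, 56}


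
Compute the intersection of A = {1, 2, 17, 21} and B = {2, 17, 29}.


A ∩ B = elements in both A and B
A = {1, 2, 17, 21}
B = {2, 17, 29}
A ∩ B = {2, 17}

A ∩ B = {2, 17}


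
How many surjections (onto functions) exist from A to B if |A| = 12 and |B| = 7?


n = |A| = 12, k = |B| = 7. Surjections via inclusion-exclusion:
S(n,k) = Σ(-1)^i × C(k,i) × (k-i)^n, i=0 to k
i=0: (-1)^0×C(7,0)×7^12 = 13841287201
i=1: (-1)^1×C(7,1)×6^12 = -15237476352
i=2: (-1)^2×C(7,2)×5^12 = 5126953125
i=3: (-1)^3×C(7,3)×4^12 = -587202560
i=4: (-1)^4×C(7,4)×3^12 = 18600435
i=5: (-1)^5×C(7,5)×2^12 = -86016
i=6: (-1)^6×C(7,6)×1^12 = 7
i=7: (-1)^7×C(7,7)×0^12 = 0
Total = 3162075840

Number of surjections = 3162075840


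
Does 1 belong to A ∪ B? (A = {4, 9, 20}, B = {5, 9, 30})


A = {4, 9, 20}, B = {5, 9, 30}
A ∪ B = all elements in A or B
A ∪ B = {4, 5, 9, 20, 30}
Checking if 1 ∈ A ∪ B
1 is not in A ∪ B → False

1 ∉ A ∪ B


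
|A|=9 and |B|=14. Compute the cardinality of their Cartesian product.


|A × B| = |A| × |B|
= 9 × 14
= 126

|A × B| = 126


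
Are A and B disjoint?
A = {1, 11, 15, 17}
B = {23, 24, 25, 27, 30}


Disjoint means A ∩ B = ∅.
A ∩ B = ∅
A ∩ B = ∅, so A and B are disjoint.

Yes, A and B are disjoint


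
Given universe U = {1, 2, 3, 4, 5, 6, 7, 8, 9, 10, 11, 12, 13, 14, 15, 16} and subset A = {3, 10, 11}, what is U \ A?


Aᶜ = U \ A = elements in U but not in A
U = {1, 2, 3, 4, 5, 6, 7, 8, 9, 10, 11, 12, 13, 14, 15, 16}
A = {3, 10, 11}
Aᶜ = {1, 2, 4, 5, 6, 7, 8, 9, 12, 13, 14, 15, 16}

Aᶜ = {1, 2, 4, 5, 6, 7, 8, 9, 12, 13, 14, 15, 16}


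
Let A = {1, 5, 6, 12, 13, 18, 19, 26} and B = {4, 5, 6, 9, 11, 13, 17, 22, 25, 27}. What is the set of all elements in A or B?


A ∪ B = all elements in A or B (or both)
A = {1, 5, 6, 12, 13, 18, 19, 26}
B = {4, 5, 6, 9, 11, 13, 17, 22, 25, 27}
A ∪ B = {1, 4, 5, 6, 9, 11, 12, 13, 17, 18, 19, 22, 25, 26, 27}

A ∪ B = {1, 4, 5, 6, 9, 11, 12, 13, 17, 18, 19, 22, 25, 26, 27}


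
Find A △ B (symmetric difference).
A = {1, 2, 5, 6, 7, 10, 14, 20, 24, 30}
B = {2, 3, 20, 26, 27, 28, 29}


A △ B = (A \ B) ∪ (B \ A) = elements in exactly one of A or B
A \ B = {1, 5, 6, 7, 10, 14, 24, 30}
B \ A = {3, 26, 27, 28, 29}
A △ B = {1, 3, 5, 6, 7, 10, 14, 24, 26, 27, 28, 29, 30}

A △ B = {1, 3, 5, 6, 7, 10, 14, 24, 26, 27, 28, 29, 30}


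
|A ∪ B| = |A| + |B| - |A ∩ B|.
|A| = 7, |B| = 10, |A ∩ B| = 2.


|A ∪ B| = |A| + |B| - |A ∩ B|
= 7 + 10 - 2
= 15

|A ∪ B| = 15


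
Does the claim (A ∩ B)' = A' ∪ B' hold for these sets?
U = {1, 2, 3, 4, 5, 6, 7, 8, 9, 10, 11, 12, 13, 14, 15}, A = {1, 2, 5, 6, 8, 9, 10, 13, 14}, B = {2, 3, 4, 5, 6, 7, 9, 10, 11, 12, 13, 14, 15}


LHS: A ∩ B = {2, 5, 6, 9, 10, 13, 14}
(A ∩ B)' = U \ (A ∩ B) = {1, 3, 4, 7, 8, 11, 12, 15}
A' = {3, 4, 7, 11, 12, 15}, B' = {1, 8}
Claimed RHS: A' ∪ B' = {1, 3, 4, 7, 8, 11, 12, 15}
Identity is VALID: LHS = RHS = {1, 3, 4, 7, 8, 11, 12, 15} ✓

Identity is valid. (A ∩ B)' = A' ∪ B' = {1, 3, 4, 7, 8, 11, 12, 15}


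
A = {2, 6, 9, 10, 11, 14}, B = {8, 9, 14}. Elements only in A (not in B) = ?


A = {2, 6, 9, 10, 11, 14}
B = {8, 9, 14}
Region: only in A (not in B)
Elements: {2, 6, 10, 11}

Elements only in A (not in B): {2, 6, 10, 11}


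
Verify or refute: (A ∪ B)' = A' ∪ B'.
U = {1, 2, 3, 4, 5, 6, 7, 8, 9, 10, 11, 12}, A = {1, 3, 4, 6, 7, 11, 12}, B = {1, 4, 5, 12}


LHS: A ∪ B = {1, 3, 4, 5, 6, 7, 11, 12}
(A ∪ B)' = U \ (A ∪ B) = {2, 8, 9, 10}
A' = {2, 5, 8, 9, 10}, B' = {2, 3, 6, 7, 8, 9, 10, 11}
Claimed RHS: A' ∪ B' = {2, 3, 5, 6, 7, 8, 9, 10, 11}
Identity is INVALID: LHS = {2, 8, 9, 10} but the RHS claimed here equals {2, 3, 5, 6, 7, 8, 9, 10, 11}. The correct form is (A ∪ B)' = A' ∩ B'.

Identity is invalid: (A ∪ B)' = {2, 8, 9, 10} but A' ∪ B' = {2, 3, 5, 6, 7, 8, 9, 10, 11}. The correct De Morgan law is (A ∪ B)' = A' ∩ B'.


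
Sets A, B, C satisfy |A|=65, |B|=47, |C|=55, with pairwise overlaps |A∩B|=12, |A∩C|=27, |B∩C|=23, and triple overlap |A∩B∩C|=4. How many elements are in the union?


|A∪B∪C| = |A|+|B|+|C| - |A∩B|-|A∩C|-|B∩C| + |A∩B∩C|
= 65+47+55 - 12-27-23 + 4
= 167 - 62 + 4
= 109

|A ∪ B ∪ C| = 109


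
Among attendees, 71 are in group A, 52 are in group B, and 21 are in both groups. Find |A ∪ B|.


|A ∪ B| = |A| + |B| - |A ∩ B|
= 71 + 52 - 21
= 102

|A ∪ B| = 102


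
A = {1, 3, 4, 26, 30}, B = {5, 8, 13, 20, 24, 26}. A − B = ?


A \ B = elements in A but not in B
A = {1, 3, 4, 26, 30}
B = {5, 8, 13, 20, 24, 26}
Remove from A any elements in B
A \ B = {1, 3, 4, 30}

A \ B = {1, 3, 4, 30}


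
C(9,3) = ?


C(n,k) = n! / (k!(n-k)!)
C(9,3) = 9! / (3!6!)
= 84

C(9,3) = 84


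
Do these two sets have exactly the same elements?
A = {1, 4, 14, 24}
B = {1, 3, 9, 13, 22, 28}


Two sets are equal iff they have exactly the same elements.
A = {1, 4, 14, 24}
B = {1, 3, 9, 13, 22, 28}
Differences: {3, 4, 9, 13, 14, 22, 24, 28}
A ≠ B

No, A ≠ B


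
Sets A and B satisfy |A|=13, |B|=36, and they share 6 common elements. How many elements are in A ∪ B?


|A ∪ B| = |A| + |B| - |A ∩ B|
= 13 + 36 - 6
= 43

|A ∪ B| = 43


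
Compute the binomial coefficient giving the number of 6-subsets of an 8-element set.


C(n,k) = n! / (k!(n-k)!)
C(8,6) = 8! / (6!2!)
= 28

C(8,6) = 28


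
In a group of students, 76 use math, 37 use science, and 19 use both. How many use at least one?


|A ∪ B| = |A| + |B| - |A ∩ B|
= 76 + 37 - 19
= 94

|A ∪ B| = 94


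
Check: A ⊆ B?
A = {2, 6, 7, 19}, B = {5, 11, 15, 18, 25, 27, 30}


A ⊆ B means every element of A is in B.
Elements in A not in B: {2, 6, 7, 19}
So A ⊄ B.

No, A ⊄ B


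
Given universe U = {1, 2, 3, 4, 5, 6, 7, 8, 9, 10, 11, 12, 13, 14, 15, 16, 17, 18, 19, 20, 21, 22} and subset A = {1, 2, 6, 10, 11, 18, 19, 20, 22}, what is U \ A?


Aᶜ = U \ A = elements in U but not in A
U = {1, 2, 3, 4, 5, 6, 7, 8, 9, 10, 11, 12, 13, 14, 15, 16, 17, 18, 19, 20, 21, 22}
A = {1, 2, 6, 10, 11, 18, 19, 20, 22}
Aᶜ = {3, 4, 5, 7, 8, 9, 12, 13, 14, 15, 16, 17, 21}

Aᶜ = {3, 4, 5, 7, 8, 9, 12, 13, 14, 15, 16, 17, 21}
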